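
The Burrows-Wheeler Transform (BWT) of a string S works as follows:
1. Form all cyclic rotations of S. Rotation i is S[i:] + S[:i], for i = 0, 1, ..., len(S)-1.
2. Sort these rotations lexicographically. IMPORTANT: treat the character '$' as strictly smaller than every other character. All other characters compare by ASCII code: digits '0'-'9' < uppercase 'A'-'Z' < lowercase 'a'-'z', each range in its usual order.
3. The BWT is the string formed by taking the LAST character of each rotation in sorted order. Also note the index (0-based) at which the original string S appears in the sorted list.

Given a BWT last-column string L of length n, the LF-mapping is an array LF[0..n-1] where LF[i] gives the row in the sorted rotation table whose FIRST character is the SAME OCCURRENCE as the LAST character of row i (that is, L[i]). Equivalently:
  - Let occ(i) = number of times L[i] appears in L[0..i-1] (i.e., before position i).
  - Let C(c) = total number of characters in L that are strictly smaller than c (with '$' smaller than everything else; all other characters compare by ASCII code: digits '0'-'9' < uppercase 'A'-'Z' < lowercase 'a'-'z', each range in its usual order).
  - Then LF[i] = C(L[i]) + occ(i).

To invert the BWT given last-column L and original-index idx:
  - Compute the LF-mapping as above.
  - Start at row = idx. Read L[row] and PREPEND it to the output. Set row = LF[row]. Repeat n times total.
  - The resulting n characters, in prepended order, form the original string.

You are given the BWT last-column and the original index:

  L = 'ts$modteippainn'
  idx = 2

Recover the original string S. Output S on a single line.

LF mapping: 13 12 0 6 9 2 14 3 4 10 11 1 5 7 8
Walk LF starting at row 2, prepending L[row]:
  step 1: row=2, L[2]='$', prepend. Next row=LF[2]=0
  step 2: row=0, L[0]='t', prepend. Next row=LF[0]=13
  step 3: row=13, L[13]='n', prepend. Next row=LF[13]=7
  step 4: row=7, L[7]='e', prepend. Next row=LF[7]=3
  step 5: row=3, L[3]='m', prepend. Next row=LF[3]=6
  step 6: row=6, L[6]='t', prepend. Next row=LF[6]=14
  step 7: row=14, L[14]='n', prepend. Next row=LF[14]=8
  step 8: row=8, L[8]='i', prepend. Next row=LF[8]=4
  step 9: row=4, L[4]='o', prepend. Next row=LF[4]=9
  step 10: row=9, L[9]='p', prepend. Next row=LF[9]=10
  step 11: row=10, L[10]='p', prepend. Next row=LF[10]=11
  step 12: row=11, L[11]='a', prepend. Next row=LF[11]=1
  step 13: row=1, L[1]='s', prepend. Next row=LF[1]=12
  step 14: row=12, L[12]='i', prepend. Next row=LF[12]=5
  step 15: row=5, L[5]='d', prepend. Next row=LF[5]=2
Reversed output: disappointment$

Answer: disappointment$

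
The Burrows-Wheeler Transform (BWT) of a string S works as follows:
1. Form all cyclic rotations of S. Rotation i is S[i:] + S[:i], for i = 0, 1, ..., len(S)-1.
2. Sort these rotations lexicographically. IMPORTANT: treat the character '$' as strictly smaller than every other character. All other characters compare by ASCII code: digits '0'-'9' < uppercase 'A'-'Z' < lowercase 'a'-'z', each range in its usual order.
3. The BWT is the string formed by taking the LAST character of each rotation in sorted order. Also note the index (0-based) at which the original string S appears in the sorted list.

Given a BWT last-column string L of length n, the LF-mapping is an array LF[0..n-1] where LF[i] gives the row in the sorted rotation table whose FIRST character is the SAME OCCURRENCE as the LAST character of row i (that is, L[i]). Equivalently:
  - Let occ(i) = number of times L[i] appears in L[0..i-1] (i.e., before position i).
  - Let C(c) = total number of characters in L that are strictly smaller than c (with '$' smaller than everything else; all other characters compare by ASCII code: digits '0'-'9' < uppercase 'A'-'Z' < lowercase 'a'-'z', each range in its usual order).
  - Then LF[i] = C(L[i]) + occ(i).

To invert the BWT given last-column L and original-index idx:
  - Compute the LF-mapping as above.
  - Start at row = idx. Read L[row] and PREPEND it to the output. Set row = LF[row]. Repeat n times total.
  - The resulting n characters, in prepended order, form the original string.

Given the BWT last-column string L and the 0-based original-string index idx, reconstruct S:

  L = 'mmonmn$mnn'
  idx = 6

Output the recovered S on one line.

LF mapping: 1 2 9 5 3 6 0 4 7 8
Walk LF starting at row 6, prepending L[row]:
  step 1: row=6, L[6]='$', prepend. Next row=LF[6]=0
  step 2: row=0, L[0]='m', prepend. Next row=LF[0]=1
  step 3: row=1, L[1]='m', prepend. Next row=LF[1]=2
  step 4: row=2, L[2]='o', prepend. Next row=LF[2]=9
  step 5: row=9, L[9]='n', prepend. Next row=LF[9]=8
  step 6: row=8, L[8]='n', prepend. Next row=LF[8]=7
  step 7: row=7, L[7]='m', prepend. Next row=LF[7]=4
  step 8: row=4, L[4]='m', prepend. Next row=LF[4]=3
  step 9: row=3, L[3]='n', prepend. Next row=LF[3]=5
  step 10: row=5, L[5]='n', prepend. Next row=LF[5]=6
Reversed output: nnmmnnomm$

Answer: nnmmnnomm$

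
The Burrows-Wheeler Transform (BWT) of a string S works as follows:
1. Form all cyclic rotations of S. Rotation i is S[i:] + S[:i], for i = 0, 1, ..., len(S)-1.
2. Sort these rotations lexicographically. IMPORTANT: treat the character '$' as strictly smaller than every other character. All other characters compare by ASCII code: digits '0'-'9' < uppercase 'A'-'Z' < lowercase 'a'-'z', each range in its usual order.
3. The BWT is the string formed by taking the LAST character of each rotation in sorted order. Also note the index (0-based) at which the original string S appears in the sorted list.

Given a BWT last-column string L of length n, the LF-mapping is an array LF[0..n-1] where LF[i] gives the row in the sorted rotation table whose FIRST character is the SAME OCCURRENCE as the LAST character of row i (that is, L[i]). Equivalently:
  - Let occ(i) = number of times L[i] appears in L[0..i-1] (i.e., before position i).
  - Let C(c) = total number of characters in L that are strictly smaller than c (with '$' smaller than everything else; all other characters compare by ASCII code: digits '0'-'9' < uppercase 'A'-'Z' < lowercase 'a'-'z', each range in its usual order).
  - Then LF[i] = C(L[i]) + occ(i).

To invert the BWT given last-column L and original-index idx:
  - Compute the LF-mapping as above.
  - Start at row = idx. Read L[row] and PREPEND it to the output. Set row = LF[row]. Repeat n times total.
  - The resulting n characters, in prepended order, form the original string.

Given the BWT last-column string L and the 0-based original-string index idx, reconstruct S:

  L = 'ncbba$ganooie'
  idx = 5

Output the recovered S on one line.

LF mapping: 9 5 3 4 1 0 7 2 10 11 12 8 6
Walk LF starting at row 5, prepending L[row]:
  step 1: row=5, L[5]='$', prepend. Next row=LF[5]=0
  step 2: row=0, L[0]='n', prepend. Next row=LF[0]=9
  step 3: row=9, L[9]='o', prepend. Next row=LF[9]=11
  step 4: row=11, L[11]='i', prepend. Next row=LF[11]=8
  step 5: row=8, L[8]='n', prepend. Next row=LF[8]=10
  step 6: row=10, L[10]='o', prepend. Next row=LF[10]=12
  step 7: row=12, L[12]='e', prepend. Next row=LF[12]=6
  step 8: row=6, L[6]='g', prepend. Next row=LF[6]=7
  step 9: row=7, L[7]='a', prepend. Next row=LF[7]=2
  step 10: row=2, L[2]='b', prepend. Next row=LF[2]=3
  step 11: row=3, L[3]='b', prepend. Next row=LF[3]=4
  step 12: row=4, L[4]='a', prepend. Next row=LF[4]=1
  step 13: row=1, L[1]='c', prepend. Next row=LF[1]=5
Reversed output: cabbageonion$

Answer: cabbageonion$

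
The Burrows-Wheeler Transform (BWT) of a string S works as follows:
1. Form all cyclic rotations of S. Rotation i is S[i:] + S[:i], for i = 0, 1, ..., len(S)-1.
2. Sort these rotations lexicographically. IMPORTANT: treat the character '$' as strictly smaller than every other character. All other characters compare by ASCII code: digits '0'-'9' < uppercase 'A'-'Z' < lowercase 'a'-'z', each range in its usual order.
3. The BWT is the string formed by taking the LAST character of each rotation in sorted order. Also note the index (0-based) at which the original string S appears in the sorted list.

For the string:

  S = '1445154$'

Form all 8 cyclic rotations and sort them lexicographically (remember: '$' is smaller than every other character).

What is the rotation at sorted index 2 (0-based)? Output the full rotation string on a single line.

Answer: 154$1445

Derivation:
All 8 rotations (rotation i = S[i:]+S[:i]):
  rot[0] = 1445154$
  rot[1] = 445154$1
  rot[2] = 45154$14
  rot[3] = 5154$144
  rot[4] = 154$1445
  rot[5] = 54$14451
  rot[6] = 4$144515
  rot[7] = $1445154
Sorted (with $ < everything):
  sorted[0] = $1445154
  sorted[1] = 1445154$
  sorted[2] = 154$1445
  sorted[3] = 4$144515
  sorted[4] = 445154$1
  sorted[5] = 45154$14
  sorted[6] = 5154$144
  sorted[7] = 54$14451
sorted[2] = 154$1445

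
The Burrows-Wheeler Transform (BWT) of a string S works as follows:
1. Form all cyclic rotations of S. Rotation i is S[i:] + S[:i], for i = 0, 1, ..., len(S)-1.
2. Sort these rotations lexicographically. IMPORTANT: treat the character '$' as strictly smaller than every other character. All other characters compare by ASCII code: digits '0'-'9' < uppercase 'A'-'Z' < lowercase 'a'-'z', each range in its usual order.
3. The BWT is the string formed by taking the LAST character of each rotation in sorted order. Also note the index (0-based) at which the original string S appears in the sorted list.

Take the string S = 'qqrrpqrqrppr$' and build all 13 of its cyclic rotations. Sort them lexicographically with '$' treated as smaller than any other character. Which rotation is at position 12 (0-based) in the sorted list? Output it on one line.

All 13 rotations (rotation i = S[i:]+S[:i]):
  rot[0] = qqrrpqrqrppr$
  rot[1] = qrrpqrqrppr$q
  rot[2] = rrpqrqrppr$qq
  rot[3] = rpqrqrppr$qqr
  rot[4] = pqrqrppr$qqrr
  rot[5] = qrqrppr$qqrrp
  rot[6] = rqrppr$qqrrpq
  rot[7] = qrppr$qqrrpqr
  rot[8] = rppr$qqrrpqrq
  rot[9] = ppr$qqrrpqrqr
  rot[10] = pr$qqrrpqrqrp
  rot[11] = r$qqrrpqrqrpp
  rot[12] = $qqrrpqrqrppr
Sorted (with $ < everything):
  sorted[0] = $qqrrpqrqrppr
  sorted[1] = ppr$qqrrpqrqr
  sorted[2] = pqrqrppr$qqrr
  sorted[3] = pr$qqrrpqrqrp
  sorted[4] = qqrrpqrqrppr$
  sorted[5] = qrppr$qqrrpqr
  sorted[6] = qrqrppr$qqrrp
  sorted[7] = qrrpqrqrppr$q
  sorted[8] = r$qqrrpqrqrpp
  sorted[9] = rppr$qqrrpqrq
  sorted[10] = rpqrqrppr$qqr
  sorted[11] = rqrppr$qqrrpq
  sorted[12] = rrpqrqrppr$qq
sorted[12] = rrpqrqrppr$qq

Answer: rrpqrqrppr$qq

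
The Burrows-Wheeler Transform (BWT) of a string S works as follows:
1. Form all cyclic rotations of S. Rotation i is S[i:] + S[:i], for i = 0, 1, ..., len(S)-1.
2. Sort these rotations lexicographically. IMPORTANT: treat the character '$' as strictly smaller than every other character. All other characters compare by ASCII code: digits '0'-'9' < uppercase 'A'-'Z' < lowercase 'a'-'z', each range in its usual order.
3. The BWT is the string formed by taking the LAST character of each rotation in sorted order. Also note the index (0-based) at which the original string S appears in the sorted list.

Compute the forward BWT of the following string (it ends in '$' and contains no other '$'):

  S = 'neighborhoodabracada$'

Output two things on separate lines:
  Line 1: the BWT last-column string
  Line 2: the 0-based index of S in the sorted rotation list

Answer: addrchaaaonigre$ohbbo
15

Derivation:
All 21 rotations (rotation i = S[i:]+S[:i]):
  rot[0] = neighborhoodabracada$
  rot[1] = eighborhoodabracada$n
  rot[2] = ighborhoodabracada$ne
  rot[3] = ghborhoodabracada$nei
  rot[4] = hborhoodabracada$neig
  rot[5] = borhoodabracada$neigh
  rot[6] = orhoodabracada$neighb
  rot[7] = rhoodabracada$neighbo
  rot[8] = hoodabracada$neighbor
  rot[9] = oodabracada$neighborh
  rot[10] = odabracada$neighborho
  rot[11] = dabracada$neighborhoo
  rot[12] = abracada$neighborhood
  rot[13] = bracada$neighborhooda
  rot[14] = racada$neighborhoodab
  rot[15] = acada$neighborhoodabr
  rot[16] = cada$neighborhoodabra
  rot[17] = ada$neighborhoodabrac
  rot[18] = da$neighborhoodabraca
  rot[19] = a$neighborhoodabracad
  rot[20] = $neighborhoodabracada
Sorted (with $ < everything):
  sorted[0] = $neighborhoodabracada  (last char: 'a')
  sorted[1] = a$neighborhoodabracad  (last char: 'd')
  sorted[2] = abracada$neighborhood  (last char: 'd')
  sorted[3] = acada$neighborhoodabr  (last char: 'r')
  sorted[4] = ada$neighborhoodabrac  (last char: 'c')
  sorted[5] = borhoodabracada$neigh  (last char: 'h')
  sorted[6] = bracada$neighborhooda  (last char: 'a')
  sorted[7] = cada$neighborhoodabra  (last char: 'a')
  sorted[8] = da$neighborhoodabraca  (last char: 'a')
  sorted[9] = dabracada$neighborhoo  (last char: 'o')
  sorted[10] = eighborhoodabracada$n  (last char: 'n')
  sorted[11] = ghborhoodabracada$nei  (last char: 'i')
  sorted[12] = hborhoodabracada$neig  (last char: 'g')
  sorted[13] = hoodabracada$neighbor  (last char: 'r')
  sorted[14] = ighborhoodabracada$ne  (last char: 'e')
  sorted[15] = neighborhoodabracada$  (last char: '$')
  sorted[16] = odabracada$neighborho  (last char: 'o')
  sorted[17] = oodabracada$neighborh  (last char: 'h')
  sorted[18] = orhoodabracada$neighb  (last char: 'b')
  sorted[19] = racada$neighborhoodab  (last char: 'b')
  sorted[20] = rhoodabracada$neighbo  (last char: 'o')
Last column: addrchaaaonigre$ohbbo
Original string S is at sorted index 15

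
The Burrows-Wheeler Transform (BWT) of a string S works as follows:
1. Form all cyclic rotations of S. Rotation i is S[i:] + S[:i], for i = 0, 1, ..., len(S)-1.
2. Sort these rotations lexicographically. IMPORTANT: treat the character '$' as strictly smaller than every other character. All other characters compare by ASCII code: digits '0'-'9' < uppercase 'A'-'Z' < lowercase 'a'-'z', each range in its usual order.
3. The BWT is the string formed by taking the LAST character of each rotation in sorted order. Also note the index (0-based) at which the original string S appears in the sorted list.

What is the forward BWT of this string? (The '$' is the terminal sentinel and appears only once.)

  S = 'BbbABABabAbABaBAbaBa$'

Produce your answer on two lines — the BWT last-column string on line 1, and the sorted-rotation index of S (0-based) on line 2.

All 21 rotations (rotation i = S[i:]+S[:i]):
  rot[0] = BbbABABabAbABaBAbaBa$
  rot[1] = bbABABabAbABaBAbaBa$B
  rot[2] = bABABabAbABaBAbaBa$Bb
  rot[3] = ABABabAbABaBAbaBa$Bbb
  rot[4] = BABabAbABaBAbaBa$BbbA
  rot[5] = ABabAbABaBAbaBa$BbbAB
  rot[6] = BabAbABaBAbaBa$BbbABA
  rot[7] = abAbABaBAbaBa$BbbABAB
  rot[8] = bAbABaBAbaBa$BbbABABa
  rot[9] = AbABaBAbaBa$BbbABABab
  rot[10] = bABaBAbaBa$BbbABABabA
  rot[11] = ABaBAbaBa$BbbABABabAb
  rot[12] = BaBAbaBa$BbbABABabAbA
  rot[13] = aBAbaBa$BbbABABabAbAB
  rot[14] = BAbaBa$BbbABABabAbABa
  rot[15] = AbaBa$BbbABABabAbABaB
  rot[16] = baBa$BbbABABabAbABaBA
  rot[17] = aBa$BbbABABabAbABaBAb
  rot[18] = Ba$BbbABABabAbABaBAba
  rot[19] = a$BbbABABabAbABaBAbaB
  rot[20] = $BbbABABabAbABaBAbaBa
Sorted (with $ < everything):
  sorted[0] = $BbbABABabAbABaBAbaBa  (last char: 'a')
  sorted[1] = ABABabAbABaBAbaBa$Bbb  (last char: 'b')
  sorted[2] = ABaBAbaBa$BbbABABabAb  (last char: 'b')
  sorted[3] = ABabAbABaBAbaBa$BbbAB  (last char: 'B')
  sorted[4] = AbABaBAbaBa$BbbABABab  (last char: 'b')
  sorted[5] = AbaBa$BbbABABabAbABaB  (last char: 'B')
  sorted[6] = BABabAbABaBAbaBa$BbbA  (last char: 'A')
  sorted[7] = BAbaBa$BbbABABabAbABa  (last char: 'a')
  sorted[8] = Ba$BbbABABabAbABaBAba  (last char: 'a')
  sorted[9] = BaBAbaBa$BbbABABabAbA  (last char: 'A')
  sorted[10] = BabAbABaBAbaBa$BbbABA  (last char: 'A')
  sorted[11] = BbbABABabAbABaBAbaBa$  (last char: '$')
  sorted[12] = a$BbbABABabAbABaBAbaB  (last char: 'B')
  sorted[13] = aBAbaBa$BbbABABabAbAB  (last char: 'B')
  sorted[14] = aBa$BbbABABabAbABaBAb  (last char: 'b')
  sorted[15] = abAbABaBAbaBa$BbbABAB  (last char: 'B')
  sorted[16] = bABABabAbABaBAbaBa$Bb  (last char: 'b')
  sorted[17] = bABaBAbaBa$BbbABABabA  (last char: 'A')
  sorted[18] = bAbABaBAbaBa$BbbABABa  (last char: 'a')
  sorted[19] = baBa$BbbABABabAbABaBA  (last char: 'A')
  sorted[20] = bbABABabAbABaBAbaBa$B  (last char: 'B')
Last column: abbBbBAaaAA$BBbBbAaAB
Original string S is at sorted index 11

Answer: abbBbBAaaAA$BBbBbAaAB
11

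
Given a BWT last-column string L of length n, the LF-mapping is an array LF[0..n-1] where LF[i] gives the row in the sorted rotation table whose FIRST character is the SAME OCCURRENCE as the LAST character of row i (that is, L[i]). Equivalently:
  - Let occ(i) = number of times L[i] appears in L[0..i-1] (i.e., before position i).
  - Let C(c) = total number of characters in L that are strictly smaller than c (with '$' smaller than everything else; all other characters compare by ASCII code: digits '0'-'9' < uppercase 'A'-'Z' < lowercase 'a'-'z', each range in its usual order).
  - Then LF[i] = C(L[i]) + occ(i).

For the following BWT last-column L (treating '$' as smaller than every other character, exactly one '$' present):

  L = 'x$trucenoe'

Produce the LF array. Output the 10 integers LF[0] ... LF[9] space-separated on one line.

Answer: 9 0 7 6 8 1 2 4 5 3

Derivation:
Char counts: '$':1, 'c':1, 'e':2, 'n':1, 'o':1, 'r':1, 't':1, 'u':1, 'x':1
C (first-col start): C('$')=0, C('c')=1, C('e')=2, C('n')=4, C('o')=5, C('r')=6, C('t')=7, C('u')=8, C('x')=9
L[0]='x': occ=0, LF[0]=C('x')+0=9+0=9
L[1]='$': occ=0, LF[1]=C('$')+0=0+0=0
L[2]='t': occ=0, LF[2]=C('t')+0=7+0=7
L[3]='r': occ=0, LF[3]=C('r')+0=6+0=6
L[4]='u': occ=0, LF[4]=C('u')+0=8+0=8
L[5]='c': occ=0, LF[5]=C('c')+0=1+0=1
L[6]='e': occ=0, LF[6]=C('e')+0=2+0=2
L[7]='n': occ=0, LF[7]=C('n')+0=4+0=4
L[8]='o': occ=0, LF[8]=C('o')+0=5+0=5
L[9]='e': occ=1, LF[9]=C('e')+1=2+1=3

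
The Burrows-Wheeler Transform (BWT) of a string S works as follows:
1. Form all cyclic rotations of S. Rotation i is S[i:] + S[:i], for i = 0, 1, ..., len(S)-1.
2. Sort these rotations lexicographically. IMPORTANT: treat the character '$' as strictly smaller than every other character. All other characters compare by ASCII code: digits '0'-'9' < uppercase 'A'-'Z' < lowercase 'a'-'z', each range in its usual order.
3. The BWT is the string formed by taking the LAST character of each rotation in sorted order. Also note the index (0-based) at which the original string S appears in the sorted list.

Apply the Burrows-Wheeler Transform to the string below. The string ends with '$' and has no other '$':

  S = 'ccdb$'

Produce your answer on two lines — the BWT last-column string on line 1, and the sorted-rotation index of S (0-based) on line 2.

All 5 rotations (rotation i = S[i:]+S[:i]):
  rot[0] = ccdb$
  rot[1] = cdb$c
  rot[2] = db$cc
  rot[3] = b$ccd
  rot[4] = $ccdb
Sorted (with $ < everything):
  sorted[0] = $ccdb  (last char: 'b')
  sorted[1] = b$ccd  (last char: 'd')
  sorted[2] = ccdb$  (last char: '$')
  sorted[3] = cdb$c  (last char: 'c')
  sorted[4] = db$cc  (last char: 'c')
Last column: bd$cc
Original string S is at sorted index 2

Answer: bd$cc
2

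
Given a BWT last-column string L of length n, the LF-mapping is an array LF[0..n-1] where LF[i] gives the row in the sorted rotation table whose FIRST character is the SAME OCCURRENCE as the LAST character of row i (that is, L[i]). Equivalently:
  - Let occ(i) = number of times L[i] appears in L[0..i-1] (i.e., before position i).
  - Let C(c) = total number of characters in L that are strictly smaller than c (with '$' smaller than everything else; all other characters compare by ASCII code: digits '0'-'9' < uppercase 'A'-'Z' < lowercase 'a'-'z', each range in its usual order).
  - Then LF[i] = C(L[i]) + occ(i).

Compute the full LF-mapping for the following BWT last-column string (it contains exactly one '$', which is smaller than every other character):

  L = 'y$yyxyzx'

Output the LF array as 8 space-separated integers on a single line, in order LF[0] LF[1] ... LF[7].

Char counts: '$':1, 'x':2, 'y':4, 'z':1
C (first-col start): C('$')=0, C('x')=1, C('y')=3, C('z')=7
L[0]='y': occ=0, LF[0]=C('y')+0=3+0=3
L[1]='$': occ=0, LF[1]=C('$')+0=0+0=0
L[2]='y': occ=1, LF[2]=C('y')+1=3+1=4
L[3]='y': occ=2, LF[3]=C('y')+2=3+2=5
L[4]='x': occ=0, LF[4]=C('x')+0=1+0=1
L[5]='y': occ=3, LF[5]=C('y')+3=3+3=6
L[6]='z': occ=0, LF[6]=C('z')+0=7+0=7
L[7]='x': occ=1, LF[7]=C('x')+1=1+1=2

Answer: 3 0 4 5 1 6 7 2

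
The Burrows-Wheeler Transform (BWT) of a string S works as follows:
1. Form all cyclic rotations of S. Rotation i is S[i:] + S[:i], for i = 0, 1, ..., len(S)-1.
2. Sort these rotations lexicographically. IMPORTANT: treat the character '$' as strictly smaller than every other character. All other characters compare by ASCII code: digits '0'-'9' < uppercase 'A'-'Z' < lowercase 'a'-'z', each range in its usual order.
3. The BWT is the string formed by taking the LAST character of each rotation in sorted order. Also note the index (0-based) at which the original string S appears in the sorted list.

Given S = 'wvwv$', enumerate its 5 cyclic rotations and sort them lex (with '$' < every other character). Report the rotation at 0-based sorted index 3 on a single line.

All 5 rotations (rotation i = S[i:]+S[:i]):
  rot[0] = wvwv$
  rot[1] = vwv$w
  rot[2] = wv$wv
  rot[3] = v$wvw
  rot[4] = $wvwv
Sorted (with $ < everything):
  sorted[0] = $wvwv
  sorted[1] = v$wvw
  sorted[2] = vwv$w
  sorted[3] = wv$wv
  sorted[4] = wvwv$
sorted[3] = wv$wv

Answer: wv$wv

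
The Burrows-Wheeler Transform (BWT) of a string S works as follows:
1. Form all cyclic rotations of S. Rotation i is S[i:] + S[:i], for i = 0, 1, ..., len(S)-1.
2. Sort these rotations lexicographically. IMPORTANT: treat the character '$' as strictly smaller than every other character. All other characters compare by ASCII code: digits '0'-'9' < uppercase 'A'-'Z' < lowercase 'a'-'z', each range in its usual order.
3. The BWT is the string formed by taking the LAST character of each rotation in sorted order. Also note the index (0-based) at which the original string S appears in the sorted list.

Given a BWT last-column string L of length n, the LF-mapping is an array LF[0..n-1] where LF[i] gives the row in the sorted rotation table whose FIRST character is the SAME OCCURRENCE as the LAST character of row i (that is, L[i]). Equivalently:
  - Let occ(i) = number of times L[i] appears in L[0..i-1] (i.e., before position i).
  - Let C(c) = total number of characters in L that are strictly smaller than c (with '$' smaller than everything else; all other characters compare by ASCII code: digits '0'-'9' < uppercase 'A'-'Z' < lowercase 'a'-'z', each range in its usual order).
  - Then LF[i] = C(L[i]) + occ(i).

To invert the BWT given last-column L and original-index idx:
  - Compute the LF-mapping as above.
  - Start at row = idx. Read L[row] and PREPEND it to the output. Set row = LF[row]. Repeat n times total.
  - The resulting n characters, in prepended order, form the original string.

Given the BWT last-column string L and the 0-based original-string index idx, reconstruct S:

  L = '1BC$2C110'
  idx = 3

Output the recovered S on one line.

Answer: 1B0C21C1$

Derivation:
LF mapping: 2 6 7 0 5 8 3 4 1
Walk LF starting at row 3, prepending L[row]:
  step 1: row=3, L[3]='$', prepend. Next row=LF[3]=0
  step 2: row=0, L[0]='1', prepend. Next row=LF[0]=2
  step 3: row=2, L[2]='C', prepend. Next row=LF[2]=7
  step 4: row=7, L[7]='1', prepend. Next row=LF[7]=4
  step 5: row=4, L[4]='2', prepend. Next row=LF[4]=5
  step 6: row=5, L[5]='C', prepend. Next row=LF[5]=8
  step 7: row=8, L[8]='0', prepend. Next row=LF[8]=1
  step 8: row=1, L[1]='B', prepend. Next row=LF[1]=6
  step 9: row=6, L[6]='1', prepend. Next row=LF[6]=3
Reversed output: 1B0C21C1$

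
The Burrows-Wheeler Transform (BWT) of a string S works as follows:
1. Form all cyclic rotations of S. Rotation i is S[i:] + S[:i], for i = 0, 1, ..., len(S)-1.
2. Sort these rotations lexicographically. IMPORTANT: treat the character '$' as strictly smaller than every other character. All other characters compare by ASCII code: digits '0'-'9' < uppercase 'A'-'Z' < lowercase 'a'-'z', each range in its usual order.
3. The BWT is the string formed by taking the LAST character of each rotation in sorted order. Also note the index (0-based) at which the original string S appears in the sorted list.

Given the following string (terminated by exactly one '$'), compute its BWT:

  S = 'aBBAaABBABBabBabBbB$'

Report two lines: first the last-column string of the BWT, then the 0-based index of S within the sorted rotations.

Answer: BaBBbBBAaABbbA$BBBaa
14

Derivation:
All 20 rotations (rotation i = S[i:]+S[:i]):
  rot[0] = aBBAaABBABBabBabBbB$
  rot[1] = BBAaABBABBabBabBbB$a
  rot[2] = BAaABBABBabBabBbB$aB
  rot[3] = AaABBABBabBabBbB$aBB
  rot[4] = aABBABBabBabBbB$aBBA
  rot[5] = ABBABBabBabBbB$aBBAa
  rot[6] = BBABBabBabBbB$aBBAaA
  rot[7] = BABBabBabBbB$aBBAaAB
  rot[8] = ABBabBabBbB$aBBAaABB
  rot[9] = BBabBabBbB$aBBAaABBA
  rot[10] = BabBabBbB$aBBAaABBAB
  rot[11] = abBabBbB$aBBAaABBABB
  rot[12] = bBabBbB$aBBAaABBABBa
  rot[13] = BabBbB$aBBAaABBABBab
  rot[14] = abBbB$aBBAaABBABBabB
  rot[15] = bBbB$aBBAaABBABBabBa
  rot[16] = BbB$aBBAaABBABBabBab
  rot[17] = bB$aBBAaABBABBabBabB
  rot[18] = B$aBBAaABBABBabBabBb
  rot[19] = $aBBAaABBABBabBabBbB
Sorted (with $ < everything):
  sorted[0] = $aBBAaABBABBabBabBbB  (last char: 'B')
  sorted[1] = ABBABBabBabBbB$aBBAa  (last char: 'a')
  sorted[2] = ABBabBabBbB$aBBAaABB  (last char: 'B')
  sorted[3] = AaABBABBabBabBbB$aBB  (last char: 'B')
  sorted[4] = B$aBBAaABBABBabBabBb  (last char: 'b')
  sorted[5] = BABBabBabBbB$aBBAaAB  (last char: 'B')
  sorted[6] = BAaABBABBabBabBbB$aB  (last char: 'B')
  sorted[7] = BBABBabBabBbB$aBBAaA  (last char: 'A')
  sorted[8] = BBAaABBABBabBabBbB$a  (last char: 'a')
  sorted[9] = BBabBabBbB$aBBAaABBA  (last char: 'A')
  sorted[10] = BabBabBbB$aBBAaABBAB  (last char: 'B')
  sorted[11] = BabBbB$aBBAaABBABBab  (last char: 'b')
  sorted[12] = BbB$aBBAaABBABBabBab  (last char: 'b')
  sorted[13] = aABBABBabBabBbB$aBBA  (last char: 'A')
  sorted[14] = aBBAaABBABBabBabBbB$  (last char: '$')
  sorted[15] = abBabBbB$aBBAaABBABB  (last char: 'B')
  sorted[16] = abBbB$aBBAaABBABBabB  (last char: 'B')
  sorted[17] = bB$aBBAaABBABBabBabB  (last char: 'B')
  sorted[18] = bBabBbB$aBBAaABBABBa  (last char: 'a')
  sorted[19] = bBbB$aBBAaABBABBabBa  (last char: 'a')
Last column: BaBBbBBAaABbbA$BBBaa
Original string S is at sorted index 14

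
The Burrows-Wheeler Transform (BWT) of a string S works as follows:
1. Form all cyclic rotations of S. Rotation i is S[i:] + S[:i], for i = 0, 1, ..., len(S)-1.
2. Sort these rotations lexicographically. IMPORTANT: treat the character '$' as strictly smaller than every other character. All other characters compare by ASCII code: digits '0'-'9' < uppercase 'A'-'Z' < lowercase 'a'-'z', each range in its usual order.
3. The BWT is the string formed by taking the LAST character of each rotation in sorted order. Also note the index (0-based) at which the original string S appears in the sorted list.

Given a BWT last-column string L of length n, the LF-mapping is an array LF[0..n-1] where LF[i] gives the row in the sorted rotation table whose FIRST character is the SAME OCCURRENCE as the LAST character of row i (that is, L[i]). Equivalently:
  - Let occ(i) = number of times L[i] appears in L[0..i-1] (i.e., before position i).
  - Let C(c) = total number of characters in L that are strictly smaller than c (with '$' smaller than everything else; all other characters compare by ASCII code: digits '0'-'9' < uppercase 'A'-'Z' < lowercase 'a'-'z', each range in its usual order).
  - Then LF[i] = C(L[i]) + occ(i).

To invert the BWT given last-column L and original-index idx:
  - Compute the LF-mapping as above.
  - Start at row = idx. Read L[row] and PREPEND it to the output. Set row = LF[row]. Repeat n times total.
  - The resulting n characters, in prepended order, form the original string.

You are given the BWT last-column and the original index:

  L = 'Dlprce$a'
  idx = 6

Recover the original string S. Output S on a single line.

LF mapping: 1 5 6 7 3 4 0 2
Walk LF starting at row 6, prepending L[row]:
  step 1: row=6, L[6]='$', prepend. Next row=LF[6]=0
  step 2: row=0, L[0]='D', prepend. Next row=LF[0]=1
  step 3: row=1, L[1]='l', prepend. Next row=LF[1]=5
  step 4: row=5, L[5]='e', prepend. Next row=LF[5]=4
  step 5: row=4, L[4]='c', prepend. Next row=LF[4]=3
  step 6: row=3, L[3]='r', prepend. Next row=LF[3]=7
  step 7: row=7, L[7]='a', prepend. Next row=LF[7]=2
  step 8: row=2, L[2]='p', prepend. Next row=LF[2]=6
Reversed output: parcelD$

Answer: parcelD$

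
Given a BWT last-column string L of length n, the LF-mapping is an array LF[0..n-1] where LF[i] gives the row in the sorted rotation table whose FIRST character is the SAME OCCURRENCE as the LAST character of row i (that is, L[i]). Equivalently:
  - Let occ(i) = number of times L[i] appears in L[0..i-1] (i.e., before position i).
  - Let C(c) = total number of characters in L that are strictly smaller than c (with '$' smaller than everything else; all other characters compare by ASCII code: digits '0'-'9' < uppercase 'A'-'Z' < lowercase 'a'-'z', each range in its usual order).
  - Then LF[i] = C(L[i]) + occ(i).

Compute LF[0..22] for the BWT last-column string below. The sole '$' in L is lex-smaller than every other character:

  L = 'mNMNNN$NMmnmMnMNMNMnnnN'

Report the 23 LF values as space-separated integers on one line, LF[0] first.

Char counts: '$':1, 'M':6, 'N':8, 'm':3, 'n':5
C (first-col start): C('$')=0, C('M')=1, C('N')=7, C('m')=15, C('n')=18
L[0]='m': occ=0, LF[0]=C('m')+0=15+0=15
L[1]='N': occ=0, LF[1]=C('N')+0=7+0=7
L[2]='M': occ=0, LF[2]=C('M')+0=1+0=1
L[3]='N': occ=1, LF[3]=C('N')+1=7+1=8
L[4]='N': occ=2, LF[4]=C('N')+2=7+2=9
L[5]='N': occ=3, LF[5]=C('N')+3=7+3=10
L[6]='$': occ=0, LF[6]=C('$')+0=0+0=0
L[7]='N': occ=4, LF[7]=C('N')+4=7+4=11
L[8]='M': occ=1, LF[8]=C('M')+1=1+1=2
L[9]='m': occ=1, LF[9]=C('m')+1=15+1=16
L[10]='n': occ=0, LF[10]=C('n')+0=18+0=18
L[11]='m': occ=2, LF[11]=C('m')+2=15+2=17
L[12]='M': occ=2, LF[12]=C('M')+2=1+2=3
L[13]='n': occ=1, LF[13]=C('n')+1=18+1=19
L[14]='M': occ=3, LF[14]=C('M')+3=1+3=4
L[15]='N': occ=5, LF[15]=C('N')+5=7+5=12
L[16]='M': occ=4, LF[16]=C('M')+4=1+4=5
L[17]='N': occ=6, LF[17]=C('N')+6=7+6=13
L[18]='M': occ=5, LF[18]=C('M')+5=1+5=6
L[19]='n': occ=2, LF[19]=C('n')+2=18+2=20
L[20]='n': occ=3, LF[20]=C('n')+3=18+3=21
L[21]='n': occ=4, LF[21]=C('n')+4=18+4=22
L[22]='N': occ=7, LF[22]=C('N')+7=7+7=14

Answer: 15 7 1 8 9 10 0 11 2 16 18 17 3 19 4 12 5 13 6 20 21 22 14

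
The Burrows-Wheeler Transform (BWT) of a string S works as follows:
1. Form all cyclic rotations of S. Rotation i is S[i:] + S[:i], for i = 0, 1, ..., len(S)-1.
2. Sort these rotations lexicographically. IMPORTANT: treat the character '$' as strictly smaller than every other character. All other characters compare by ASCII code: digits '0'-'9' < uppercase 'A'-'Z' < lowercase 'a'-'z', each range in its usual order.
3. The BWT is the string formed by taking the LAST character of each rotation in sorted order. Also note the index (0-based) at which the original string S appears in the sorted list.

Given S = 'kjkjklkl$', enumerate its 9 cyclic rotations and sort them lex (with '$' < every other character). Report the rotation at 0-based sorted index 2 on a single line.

All 9 rotations (rotation i = S[i:]+S[:i]):
  rot[0] = kjkjklkl$
  rot[1] = jkjklkl$k
  rot[2] = kjklkl$kj
  rot[3] = jklkl$kjk
  rot[4] = klkl$kjkj
  rot[5] = lkl$kjkjk
  rot[6] = kl$kjkjkl
  rot[7] = l$kjkjklk
  rot[8] = $kjkjklkl
Sorted (with $ < everything):
  sorted[0] = $kjkjklkl
  sorted[1] = jkjklkl$k
  sorted[2] = jklkl$kjk
  sorted[3] = kjkjklkl$
  sorted[4] = kjklkl$kj
  sorted[5] = kl$kjkjkl
  sorted[6] = klkl$kjkj
  sorted[7] = l$kjkjklk
  sorted[8] = lkl$kjkjk
sorted[2] = jklkl$kjk

Answer: jklkl$kjk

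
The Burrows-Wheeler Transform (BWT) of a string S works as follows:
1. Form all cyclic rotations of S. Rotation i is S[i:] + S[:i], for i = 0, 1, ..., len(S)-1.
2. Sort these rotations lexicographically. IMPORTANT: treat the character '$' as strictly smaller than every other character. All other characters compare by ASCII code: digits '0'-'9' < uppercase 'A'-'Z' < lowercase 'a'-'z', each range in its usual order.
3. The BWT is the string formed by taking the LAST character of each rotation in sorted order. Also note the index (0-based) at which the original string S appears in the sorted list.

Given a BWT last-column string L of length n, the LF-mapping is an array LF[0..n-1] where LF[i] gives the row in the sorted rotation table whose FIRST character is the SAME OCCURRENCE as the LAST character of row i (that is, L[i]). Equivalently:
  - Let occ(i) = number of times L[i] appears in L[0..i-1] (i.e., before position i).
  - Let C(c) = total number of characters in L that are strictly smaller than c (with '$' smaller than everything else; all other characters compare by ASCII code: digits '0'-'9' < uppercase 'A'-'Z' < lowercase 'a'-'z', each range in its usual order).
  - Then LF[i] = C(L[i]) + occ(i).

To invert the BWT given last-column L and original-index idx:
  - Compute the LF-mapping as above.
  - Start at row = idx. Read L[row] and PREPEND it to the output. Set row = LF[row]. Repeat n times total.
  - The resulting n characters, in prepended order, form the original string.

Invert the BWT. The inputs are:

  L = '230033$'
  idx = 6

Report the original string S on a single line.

LF mapping: 3 4 1 2 5 6 0
Walk LF starting at row 6, prepending L[row]:
  step 1: row=6, L[6]='$', prepend. Next row=LF[6]=0
  step 2: row=0, L[0]='2', prepend. Next row=LF[0]=3
  step 3: row=3, L[3]='0', prepend. Next row=LF[3]=2
  step 4: row=2, L[2]='0', prepend. Next row=LF[2]=1
  step 5: row=1, L[1]='3', prepend. Next row=LF[1]=4
  step 6: row=4, L[4]='3', prepend. Next row=LF[4]=5
  step 7: row=5, L[5]='3', prepend. Next row=LF[5]=6
Reversed output: 333002$

Answer: 333002$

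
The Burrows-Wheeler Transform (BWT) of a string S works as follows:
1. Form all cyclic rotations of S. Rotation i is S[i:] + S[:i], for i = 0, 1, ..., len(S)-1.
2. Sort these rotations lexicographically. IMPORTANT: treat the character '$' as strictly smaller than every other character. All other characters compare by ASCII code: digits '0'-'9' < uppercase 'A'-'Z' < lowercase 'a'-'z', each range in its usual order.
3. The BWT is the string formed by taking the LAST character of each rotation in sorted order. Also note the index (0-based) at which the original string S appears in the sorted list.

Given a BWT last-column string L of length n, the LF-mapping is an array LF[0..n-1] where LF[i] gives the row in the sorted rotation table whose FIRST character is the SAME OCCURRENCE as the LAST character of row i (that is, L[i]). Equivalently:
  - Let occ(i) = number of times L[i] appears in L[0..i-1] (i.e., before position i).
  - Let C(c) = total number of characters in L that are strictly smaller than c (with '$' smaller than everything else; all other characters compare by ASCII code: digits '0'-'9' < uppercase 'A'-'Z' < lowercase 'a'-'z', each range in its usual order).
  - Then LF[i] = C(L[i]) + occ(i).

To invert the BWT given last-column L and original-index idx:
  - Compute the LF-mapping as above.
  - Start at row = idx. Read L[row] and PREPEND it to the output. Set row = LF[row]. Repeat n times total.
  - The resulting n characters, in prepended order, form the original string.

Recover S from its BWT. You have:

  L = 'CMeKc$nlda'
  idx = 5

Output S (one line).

LF mapping: 1 3 7 2 5 0 9 8 6 4
Walk LF starting at row 5, prepending L[row]:
  step 1: row=5, L[5]='$', prepend. Next row=LF[5]=0
  step 2: row=0, L[0]='C', prepend. Next row=LF[0]=1
  step 3: row=1, L[1]='M', prepend. Next row=LF[1]=3
  step 4: row=3, L[3]='K', prepend. Next row=LF[3]=2
  step 5: row=2, L[2]='e', prepend. Next row=LF[2]=7
  step 6: row=7, L[7]='l', prepend. Next row=LF[7]=8
  step 7: row=8, L[8]='d', prepend. Next row=LF[8]=6
  step 8: row=6, L[6]='n', prepend. Next row=LF[6]=9
  step 9: row=9, L[9]='a', prepend. Next row=LF[9]=4
  step 10: row=4, L[4]='c', prepend. Next row=LF[4]=5
Reversed output: candleKMC$

Answer: candleKMC$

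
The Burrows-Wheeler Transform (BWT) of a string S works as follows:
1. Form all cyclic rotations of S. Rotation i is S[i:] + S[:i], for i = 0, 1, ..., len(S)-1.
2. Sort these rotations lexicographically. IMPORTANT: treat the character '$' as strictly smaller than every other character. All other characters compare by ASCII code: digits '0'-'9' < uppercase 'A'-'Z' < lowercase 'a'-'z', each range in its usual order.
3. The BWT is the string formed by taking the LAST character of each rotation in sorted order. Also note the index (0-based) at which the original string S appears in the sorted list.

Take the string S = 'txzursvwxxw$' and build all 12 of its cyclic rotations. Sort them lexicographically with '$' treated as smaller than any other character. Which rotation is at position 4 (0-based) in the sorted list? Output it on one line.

All 12 rotations (rotation i = S[i:]+S[:i]):
  rot[0] = txzursvwxxw$
  rot[1] = xzursvwxxw$t
  rot[2] = zursvwxxw$tx
  rot[3] = ursvwxxw$txz
  rot[4] = rsvwxxw$txzu
  rot[5] = svwxxw$txzur
  rot[6] = vwxxw$txzurs
  rot[7] = wxxw$txzursv
  rot[8] = xxw$txzursvw
  rot[9] = xw$txzursvwx
  rot[10] = w$txzursvwxx
  rot[11] = $txzursvwxxw
Sorted (with $ < everything):
  sorted[0] = $txzursvwxxw
  sorted[1] = rsvwxxw$txzu
  sorted[2] = svwxxw$txzur
  sorted[3] = txzursvwxxw$
  sorted[4] = ursvwxxw$txz
  sorted[5] = vwxxw$txzurs
  sorted[6] = w$txzursvwxx
  sorted[7] = wxxw$txzursv
  sorted[8] = xw$txzursvwx
  sorted[9] = xxw$txzursvw
  sorted[10] = xzursvwxxw$t
  sorted[11] = zursvwxxw$tx
sorted[4] = ursvwxxw$txz

Answer: ursvwxxw$txz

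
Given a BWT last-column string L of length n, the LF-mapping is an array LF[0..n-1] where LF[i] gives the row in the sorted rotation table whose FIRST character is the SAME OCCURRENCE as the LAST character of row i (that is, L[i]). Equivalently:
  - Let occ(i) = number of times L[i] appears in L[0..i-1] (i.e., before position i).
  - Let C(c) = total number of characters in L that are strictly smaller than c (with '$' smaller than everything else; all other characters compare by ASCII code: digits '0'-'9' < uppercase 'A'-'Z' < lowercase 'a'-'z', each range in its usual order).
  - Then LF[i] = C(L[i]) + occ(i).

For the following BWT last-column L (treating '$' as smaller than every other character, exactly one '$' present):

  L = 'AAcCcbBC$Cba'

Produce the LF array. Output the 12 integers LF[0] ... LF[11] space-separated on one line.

Char counts: '$':1, 'A':2, 'B':1, 'C':3, 'a':1, 'b':2, 'c':2
C (first-col start): C('$')=0, C('A')=1, C('B')=3, C('C')=4, C('a')=7, C('b')=8, C('c')=10
L[0]='A': occ=0, LF[0]=C('A')+0=1+0=1
L[1]='A': occ=1, LF[1]=C('A')+1=1+1=2
L[2]='c': occ=0, LF[2]=C('c')+0=10+0=10
L[3]='C': occ=0, LF[3]=C('C')+0=4+0=4
L[4]='c': occ=1, LF[4]=C('c')+1=10+1=11
L[5]='b': occ=0, LF[5]=C('b')+0=8+0=8
L[6]='B': occ=0, LF[6]=C('B')+0=3+0=3
L[7]='C': occ=1, LF[7]=C('C')+1=4+1=5
L[8]='$': occ=0, LF[8]=C('$')+0=0+0=0
L[9]='C': occ=2, LF[9]=C('C')+2=4+2=6
L[10]='b': occ=1, LF[10]=C('b')+1=8+1=9
L[11]='a': occ=0, LF[11]=C('a')+0=7+0=7

Answer: 1 2 10 4 11 8 3 5 0 6 9 7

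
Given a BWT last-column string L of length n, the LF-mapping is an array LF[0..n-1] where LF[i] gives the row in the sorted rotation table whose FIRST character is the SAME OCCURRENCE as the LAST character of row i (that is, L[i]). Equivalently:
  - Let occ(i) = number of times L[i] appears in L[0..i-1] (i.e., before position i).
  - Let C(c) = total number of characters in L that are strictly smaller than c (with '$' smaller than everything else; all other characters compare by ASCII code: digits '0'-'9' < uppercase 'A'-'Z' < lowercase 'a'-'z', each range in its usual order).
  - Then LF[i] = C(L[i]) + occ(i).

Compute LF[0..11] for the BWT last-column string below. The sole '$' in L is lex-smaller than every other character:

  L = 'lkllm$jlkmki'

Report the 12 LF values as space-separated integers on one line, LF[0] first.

Answer: 6 3 7 8 10 0 2 9 4 11 5 1

Derivation:
Char counts: '$':1, 'i':1, 'j':1, 'k':3, 'l':4, 'm':2
C (first-col start): C('$')=0, C('i')=1, C('j')=2, C('k')=3, C('l')=6, C('m')=10
L[0]='l': occ=0, LF[0]=C('l')+0=6+0=6
L[1]='k': occ=0, LF[1]=C('k')+0=3+0=3
L[2]='l': occ=1, LF[2]=C('l')+1=6+1=7
L[3]='l': occ=2, LF[3]=C('l')+2=6+2=8
L[4]='m': occ=0, LF[4]=C('m')+0=10+0=10
L[5]='$': occ=0, LF[5]=C('$')+0=0+0=0
L[6]='j': occ=0, LF[6]=C('j')+0=2+0=2
L[7]='l': occ=3, LF[7]=C('l')+3=6+3=9
L[8]='k': occ=1, LF[8]=C('k')+1=3+1=4
L[9]='m': occ=1, LF[9]=C('m')+1=10+1=11
L[10]='k': occ=2, LF[10]=C('k')+2=3+2=5
L[11]='i': occ=0, LF[11]=C('i')+0=1+0=1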